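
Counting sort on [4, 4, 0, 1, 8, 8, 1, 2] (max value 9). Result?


Count array: [1, 2, 1, 0, 2, 0, 0, 0, 2, 0]
Reconstruct: [0, 1, 1, 2, 4, 4, 8, 8]


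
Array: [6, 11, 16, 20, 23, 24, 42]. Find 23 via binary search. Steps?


Search for 23:
[0,6] mid=3 arr[3]=20
[4,6] mid=5 arr[5]=24
[4,4] mid=4 arr[4]=23
Total: 3 comparisons


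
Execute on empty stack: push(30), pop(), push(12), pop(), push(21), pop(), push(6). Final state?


push(30) -> [30]
pop() returns 30 -> []
push(12) -> [12]
pop() returns 12 -> []
push(21) -> [21]
pop() returns 21 -> []
push(6) -> [6]
Final stack (bottom to top): [6]


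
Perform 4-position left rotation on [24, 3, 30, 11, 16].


Left rotate by 4: [16, 24, 3, 30, 11]


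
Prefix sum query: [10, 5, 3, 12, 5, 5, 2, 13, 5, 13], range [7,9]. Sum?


Prefix sums: [0, 10, 15, 18, 30, 35, 40, 42, 55, 60, 73]
Sum[7..9] = prefix[10] - prefix[7] = 73 - 42 = 31


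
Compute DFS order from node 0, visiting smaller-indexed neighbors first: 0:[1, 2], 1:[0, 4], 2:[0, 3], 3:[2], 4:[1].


DFS stack-based: start with [0]
Visit order: [0, 1, 4, 2, 3]


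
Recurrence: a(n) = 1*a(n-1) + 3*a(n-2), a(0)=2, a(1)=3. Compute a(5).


Build bottom-up:
...a(3)=18, a(4)=45, a(5)=1*45+3*18=99


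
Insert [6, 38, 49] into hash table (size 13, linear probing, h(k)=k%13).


Insertions: 6->slot 6; 38->slot 12; 49->slot 10
Table: [None, None, None, None, None, None, 6, None, None, None, 49, None, 38]


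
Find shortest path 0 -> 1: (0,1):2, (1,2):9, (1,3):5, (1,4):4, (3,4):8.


Dijkstra from 0:
Distances: {0: 0, 1: 2, 2: 11, 3: 7, 4: 6}
Shortest distance to 1 = 2, path = [0, 1]


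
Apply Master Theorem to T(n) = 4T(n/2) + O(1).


a=4, b=2, c=0. log_2(4)=2 > c=0. Case 1: O(n^log_b(a)) = O(n^2)
Complexity: O(n^2)


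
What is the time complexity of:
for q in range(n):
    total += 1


Per nesting level: O(n) = O(n)
Complexity: O(n)


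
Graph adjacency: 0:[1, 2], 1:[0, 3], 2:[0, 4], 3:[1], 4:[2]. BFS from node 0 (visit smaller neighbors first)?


BFS queue: start with [0]
Visit order: [0, 1, 2, 3, 4]


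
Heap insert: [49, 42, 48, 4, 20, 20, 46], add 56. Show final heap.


Append 56: [49, 42, 48, 4, 20, 20, 46, 56]
Bubble up: swap idx 7(56) with idx 3(4); swap idx 3(56) with idx 1(42); swap idx 1(56) with idx 0(49)
Result: [56, 49, 48, 42, 20, 20, 46, 4]


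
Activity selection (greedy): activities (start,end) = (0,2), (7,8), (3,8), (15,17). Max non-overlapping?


Greedy: pick earliest-ending, then skip overlaps.
Selected (3 activities): [(0, 2), (7, 8), (15, 17)]


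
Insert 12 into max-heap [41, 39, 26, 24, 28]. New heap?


Append 12: [41, 39, 26, 24, 28, 12]
Bubble up: no swaps needed
Result: [41, 39, 26, 24, 28, 12]


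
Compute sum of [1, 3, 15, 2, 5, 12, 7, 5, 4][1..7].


Prefix sums: [0, 1, 4, 19, 21, 26, 38, 45, 50, 54]
Sum[1..7] = prefix[8] - prefix[1] = 50 - 1 = 49


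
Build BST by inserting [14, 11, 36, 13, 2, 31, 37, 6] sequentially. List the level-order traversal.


Root = 14; build tree by BST insertion.
Level-Order traversal: [14, 11, 36, 2, 13, 31, 37, 6]


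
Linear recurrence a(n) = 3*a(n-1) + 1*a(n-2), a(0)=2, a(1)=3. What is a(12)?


Build bottom-up:
...a(10)=154451, a(11)=510117, a(12)=3*510117+1*154451=1684802


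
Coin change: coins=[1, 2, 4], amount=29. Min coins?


dp[0]=0; dp[i]=1+min(dp[i-c] for c in coins)
...dp[24]=6, dp[25]=7, dp[26]=7, dp[27]=8, dp[28]=7, dp[29]=8
Minimum coins for 29 = 8


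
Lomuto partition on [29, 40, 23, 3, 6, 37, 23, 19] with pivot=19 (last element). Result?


Elements <= 19 go left of pivot.
Result: [3, 6, 19, 29, 40, 37, 23, 23], pivot at index 2


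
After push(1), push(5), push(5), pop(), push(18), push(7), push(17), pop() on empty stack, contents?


push(1) -> [1]
push(5) -> [1, 5]
push(5) -> [1, 5, 5]
pop() returns 5 -> [1, 5]
push(18) -> [1, 5, 18]
push(7) -> [1, 5, 18, 7]
push(17) -> [1, 5, 18, 7, 17]
pop() returns 17 -> [1, 5, 18, 7]
Final stack (bottom to top): [1, 5, 18, 7]


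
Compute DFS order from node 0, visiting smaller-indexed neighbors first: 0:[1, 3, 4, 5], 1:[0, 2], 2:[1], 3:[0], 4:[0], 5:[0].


DFS stack-based: start with [0]
Visit order: [0, 1, 2, 3, 4, 5]


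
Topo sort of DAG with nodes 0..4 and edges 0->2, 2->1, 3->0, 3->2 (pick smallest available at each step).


Kahn's algorithm, process smallest node first
Order: [3, 0, 2, 1, 4]


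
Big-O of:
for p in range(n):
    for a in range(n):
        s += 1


Per nesting level: O(n) * O(n) = O(n^2)
Complexity: O(n^2)


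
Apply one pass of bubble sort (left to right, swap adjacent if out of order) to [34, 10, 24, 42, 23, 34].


After one pass: [10, 24, 34, 23, 34, 42]


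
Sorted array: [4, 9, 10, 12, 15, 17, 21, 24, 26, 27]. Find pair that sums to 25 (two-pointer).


Two pointers: lo=0, hi=9
Found pair: (4, 21) summing to 25


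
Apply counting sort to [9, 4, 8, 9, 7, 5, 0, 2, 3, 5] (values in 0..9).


Count array: [1, 0, 1, 1, 1, 2, 0, 1, 1, 2]
Reconstruct: [0, 2, 3, 4, 5, 5, 7, 8, 9, 9]


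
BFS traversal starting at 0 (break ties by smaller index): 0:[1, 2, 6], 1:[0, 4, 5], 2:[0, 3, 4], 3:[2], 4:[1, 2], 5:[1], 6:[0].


BFS queue: start with [0]
Visit order: [0, 1, 2, 6, 4, 5, 3]


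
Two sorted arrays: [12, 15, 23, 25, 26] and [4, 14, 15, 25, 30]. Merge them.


Compare heads, take smaller each step.
Merged: [4, 12, 14, 15, 15, 23, 25, 25, 26, 30]


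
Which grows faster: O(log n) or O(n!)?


logarithmic grows slower than factorial
O(log n) is asymptotically smaller; O(n!) grows faster


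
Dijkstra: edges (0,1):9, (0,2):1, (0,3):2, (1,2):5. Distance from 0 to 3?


Dijkstra from 0:
Distances: {0: 0, 1: 6, 2: 1, 3: 2}
Shortest distance to 3 = 2, path = [0, 3]


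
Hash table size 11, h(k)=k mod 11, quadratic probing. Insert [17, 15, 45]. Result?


Insertions: 17->slot 6; 15->slot 4; 45->slot 1
Table: [None, 45, None, None, 15, None, 17, None, None, None, None]


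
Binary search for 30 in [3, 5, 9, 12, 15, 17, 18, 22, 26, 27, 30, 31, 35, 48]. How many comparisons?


Search for 30:
[0,13] mid=6 arr[6]=18
[7,13] mid=10 arr[10]=30
Total: 2 comparisons


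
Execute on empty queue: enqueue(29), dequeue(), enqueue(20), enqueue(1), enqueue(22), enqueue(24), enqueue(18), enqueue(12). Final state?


enqueue(29) -> [29]
dequeue() returns 29 -> []
enqueue(20) -> [20]
enqueue(1) -> [20, 1]
enqueue(22) -> [20, 1, 22]
enqueue(24) -> [20, 1, 22, 24]
enqueue(18) -> [20, 1, 22, 24, 18]
enqueue(12) -> [20, 1, 22, 24, 18, 12]
Final queue (front to back): [20, 1, 22, 24, 18, 12]


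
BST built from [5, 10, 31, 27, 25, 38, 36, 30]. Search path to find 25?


BST root = 5
Search for 25: compare at each node
Path: [5, 10, 31, 27, 25]


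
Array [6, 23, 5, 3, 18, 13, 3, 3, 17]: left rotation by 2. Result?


Left rotate by 2: [5, 3, 18, 13, 3, 3, 17, 6, 23]


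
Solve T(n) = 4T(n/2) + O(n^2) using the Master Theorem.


a=4, b=2, c=2. log_2(4)=2 = c=2. Case 2: O(n^c log n) = O(n^2 log n)
Complexity: O(n^2 log n)


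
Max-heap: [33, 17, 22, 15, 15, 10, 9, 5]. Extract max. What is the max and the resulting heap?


Max = 33
Replace root with last, heapify down
Resulting heap: [22, 17, 10, 15, 15, 5, 9]


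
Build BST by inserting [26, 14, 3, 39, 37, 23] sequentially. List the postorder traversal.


Root = 26; build tree by BST insertion.
Postorder traversal: [3, 23, 14, 37, 39, 26]


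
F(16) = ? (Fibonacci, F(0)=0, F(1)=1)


F(n)=F(n-1)+F(n-2)
...F(14)=377, F(15)=610, F(16)=987


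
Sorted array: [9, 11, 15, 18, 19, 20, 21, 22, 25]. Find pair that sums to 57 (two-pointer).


Two pointers: lo=0, hi=8
No pair sums to 57


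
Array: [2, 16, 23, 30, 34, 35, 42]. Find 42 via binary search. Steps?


Search for 42:
[0,6] mid=3 arr[3]=30
[4,6] mid=5 arr[5]=35
[6,6] mid=6 arr[6]=42
Total: 3 comparisons


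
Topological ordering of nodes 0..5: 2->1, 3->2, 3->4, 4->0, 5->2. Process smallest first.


Kahn's algorithm, process smallest node first
Order: [3, 4, 0, 5, 2, 1]


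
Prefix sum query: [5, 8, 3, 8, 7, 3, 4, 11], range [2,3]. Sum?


Prefix sums: [0, 5, 13, 16, 24, 31, 34, 38, 49]
Sum[2..3] = prefix[4] - prefix[2] = 24 - 13 = 11


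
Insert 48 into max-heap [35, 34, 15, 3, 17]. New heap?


Append 48: [35, 34, 15, 3, 17, 48]
Bubble up: swap idx 5(48) with idx 2(15); swap idx 2(48) with idx 0(35)
Result: [48, 34, 35, 3, 17, 15]


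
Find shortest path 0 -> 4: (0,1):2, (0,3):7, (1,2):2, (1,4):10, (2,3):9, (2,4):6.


Dijkstra from 0:
Distances: {0: 0, 1: 2, 2: 4, 3: 7, 4: 10}
Shortest distance to 4 = 10, path = [0, 1, 2, 4]


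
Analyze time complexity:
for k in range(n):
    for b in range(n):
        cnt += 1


Per nesting level: O(n) * O(n) = O(n^2)
Complexity: O(n^2)


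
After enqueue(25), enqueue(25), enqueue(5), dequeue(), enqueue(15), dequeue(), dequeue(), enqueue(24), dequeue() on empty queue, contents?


enqueue(25) -> [25]
enqueue(25) -> [25, 25]
enqueue(5) -> [25, 25, 5]
dequeue() returns 25 -> [25, 5]
enqueue(15) -> [25, 5, 15]
dequeue() returns 25 -> [5, 15]
dequeue() returns 5 -> [15]
enqueue(24) -> [15, 24]
dequeue() returns 15 -> [24]
Final queue (front to back): [24]


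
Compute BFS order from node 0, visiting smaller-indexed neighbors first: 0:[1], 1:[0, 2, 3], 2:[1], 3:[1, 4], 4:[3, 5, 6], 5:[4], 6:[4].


BFS queue: start with [0]
Visit order: [0, 1, 2, 3, 4, 5, 6]


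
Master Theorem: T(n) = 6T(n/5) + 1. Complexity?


a=6, b=5, c=0. log_5(6)=1.113 > c=0. Case 1: O(n^log_b(a)) = O(n^1.113)
Complexity: O(n^1.113)


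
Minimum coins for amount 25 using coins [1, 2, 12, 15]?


dp[0]=0; dp[i]=1+min(dp[i-c] for c in coins)
...dp[20]=4, dp[21]=4, dp[22]=5, dp[23]=5, dp[24]=2, dp[25]=3
Minimum coins for 25 = 3


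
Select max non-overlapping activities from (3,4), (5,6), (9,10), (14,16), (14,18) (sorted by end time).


Greedy: pick earliest-ending, then skip overlaps.
Selected (4 activities): [(3, 4), (5, 6), (9, 10), (14, 16)]


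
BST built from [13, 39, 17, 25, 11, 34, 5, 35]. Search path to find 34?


BST root = 13
Search for 34: compare at each node
Path: [13, 39, 17, 25, 34]


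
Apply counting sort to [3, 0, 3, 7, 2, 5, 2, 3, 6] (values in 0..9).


Count array: [1, 0, 2, 3, 0, 1, 1, 1, 0, 0]
Reconstruct: [0, 2, 2, 3, 3, 3, 5, 6, 7]


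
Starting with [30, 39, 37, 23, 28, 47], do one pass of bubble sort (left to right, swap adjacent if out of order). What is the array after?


After one pass: [30, 37, 23, 28, 39, 47]


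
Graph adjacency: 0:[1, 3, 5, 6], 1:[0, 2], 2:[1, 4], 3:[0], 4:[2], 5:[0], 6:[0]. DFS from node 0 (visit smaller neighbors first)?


DFS stack-based: start with [0]
Visit order: [0, 1, 2, 4, 3, 5, 6]


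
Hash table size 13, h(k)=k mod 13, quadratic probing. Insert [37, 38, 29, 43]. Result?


Insertions: 37->slot 11; 38->slot 12; 29->slot 3; 43->slot 4
Table: [None, None, None, 29, 43, None, None, None, None, None, None, 37, 38]


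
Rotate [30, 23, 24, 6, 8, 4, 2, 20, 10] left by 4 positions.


Left rotate by 4: [8, 4, 2, 20, 10, 30, 23, 24, 6]


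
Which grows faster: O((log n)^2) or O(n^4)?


polylogarithmic grows slower than quartic
O((log n)^2) is asymptotically smaller; O(n^4) grows faster


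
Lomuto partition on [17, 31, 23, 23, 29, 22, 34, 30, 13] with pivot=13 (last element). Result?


Elements <= 13 go left of pivot.
Result: [13, 31, 23, 23, 29, 22, 34, 30, 17], pivot at index 0


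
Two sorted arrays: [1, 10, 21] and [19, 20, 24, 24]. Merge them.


Compare heads, take smaller each step.
Merged: [1, 10, 19, 20, 21, 24, 24]


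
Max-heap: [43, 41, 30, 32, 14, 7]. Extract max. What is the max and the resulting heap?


Max = 43
Replace root with last, heapify down
Resulting heap: [41, 32, 30, 7, 14]


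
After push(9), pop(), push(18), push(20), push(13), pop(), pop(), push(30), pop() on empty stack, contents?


push(9) -> [9]
pop() returns 9 -> []
push(18) -> [18]
push(20) -> [18, 20]
push(13) -> [18, 20, 13]
pop() returns 13 -> [18, 20]
pop() returns 20 -> [18]
push(30) -> [18, 30]
pop() returns 30 -> [18]
Final stack (bottom to top): [18]


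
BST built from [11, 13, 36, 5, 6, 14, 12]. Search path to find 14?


BST root = 11
Search for 14: compare at each node
Path: [11, 13, 36, 14]


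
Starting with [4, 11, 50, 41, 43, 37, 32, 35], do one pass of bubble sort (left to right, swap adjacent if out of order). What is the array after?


After one pass: [4, 11, 41, 43, 37, 32, 35, 50]


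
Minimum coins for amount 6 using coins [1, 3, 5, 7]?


dp[0]=0; dp[i]=1+min(dp[i-c] for c in coins)
...dp[1]=1, dp[2]=2, dp[3]=1, dp[4]=2, dp[5]=1, dp[6]=2
Minimum coins for 6 = 2


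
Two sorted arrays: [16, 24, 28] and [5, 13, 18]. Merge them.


Compare heads, take smaller each step.
Merged: [5, 13, 16, 18, 24, 28]


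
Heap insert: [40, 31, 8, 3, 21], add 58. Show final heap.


Append 58: [40, 31, 8, 3, 21, 58]
Bubble up: swap idx 5(58) with idx 2(8); swap idx 2(58) with idx 0(40)
Result: [58, 31, 40, 3, 21, 8]


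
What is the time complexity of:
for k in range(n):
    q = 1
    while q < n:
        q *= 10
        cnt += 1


Per nesting level: O(n) * O(log n) = O(n log n)
Complexity: O(n log n)


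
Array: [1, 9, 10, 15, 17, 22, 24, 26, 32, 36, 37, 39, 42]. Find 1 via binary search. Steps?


Search for 1:
[0,12] mid=6 arr[6]=24
[0,5] mid=2 arr[2]=10
[0,1] mid=0 arr[0]=1
Total: 3 comparisons


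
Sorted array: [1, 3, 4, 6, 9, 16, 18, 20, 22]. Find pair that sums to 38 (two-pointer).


Two pointers: lo=0, hi=8
Found pair: (16, 22) summing to 38


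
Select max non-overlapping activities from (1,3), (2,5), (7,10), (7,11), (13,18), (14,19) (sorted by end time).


Greedy: pick earliest-ending, then skip overlaps.
Selected (3 activities): [(1, 3), (7, 10), (13, 18)]


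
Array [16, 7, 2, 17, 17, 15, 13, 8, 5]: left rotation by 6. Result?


Left rotate by 6: [13, 8, 5, 16, 7, 2, 17, 17, 15]


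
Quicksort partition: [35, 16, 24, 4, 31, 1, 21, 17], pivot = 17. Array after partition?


Elements <= 17 go left of pivot.
Result: [16, 4, 1, 17, 31, 24, 21, 35], pivot at index 3


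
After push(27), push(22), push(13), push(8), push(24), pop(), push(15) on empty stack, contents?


push(27) -> [27]
push(22) -> [27, 22]
push(13) -> [27, 22, 13]
push(8) -> [27, 22, 13, 8]
push(24) -> [27, 22, 13, 8, 24]
pop() returns 24 -> [27, 22, 13, 8]
push(15) -> [27, 22, 13, 8, 15]
Final stack (bottom to top): [27, 22, 13, 8, 15]


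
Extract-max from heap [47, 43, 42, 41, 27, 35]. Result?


Max = 47
Replace root with last, heapify down
Resulting heap: [43, 41, 42, 35, 27]


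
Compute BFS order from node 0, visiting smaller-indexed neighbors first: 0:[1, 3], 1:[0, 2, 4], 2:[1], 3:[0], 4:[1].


BFS queue: start with [0]
Visit order: [0, 1, 3, 2, 4]


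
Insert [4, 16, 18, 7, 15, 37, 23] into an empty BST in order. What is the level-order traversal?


Root = 4; build tree by BST insertion.
Level-Order traversal: [4, 16, 7, 18, 15, 37, 23]


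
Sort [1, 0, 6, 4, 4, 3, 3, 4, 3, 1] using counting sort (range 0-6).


Count array: [1, 2, 0, 3, 3, 0, 1]
Reconstruct: [0, 1, 1, 3, 3, 3, 4, 4, 4, 6]


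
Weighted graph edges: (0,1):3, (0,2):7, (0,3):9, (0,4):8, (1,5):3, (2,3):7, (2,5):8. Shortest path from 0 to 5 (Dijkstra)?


Dijkstra from 0:
Distances: {0: 0, 1: 3, 2: 7, 3: 9, 4: 8, 5: 6}
Shortest distance to 5 = 6, path = [0, 1, 5]


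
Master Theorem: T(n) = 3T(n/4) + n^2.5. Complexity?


a=3, b=4, c=2.5. log_4(3)=0.792 < c=2.5. Case 3: O(n^c) = O(n^2.500)
Complexity: O(n^2.500)


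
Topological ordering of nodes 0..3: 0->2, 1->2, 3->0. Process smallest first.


Kahn's algorithm, process smallest node first
Order: [1, 3, 0, 2]


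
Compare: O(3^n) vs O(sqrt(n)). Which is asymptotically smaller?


sublinear grows slower than exponential (base 3)
O(sqrt(n)) is asymptotically smaller; O(3^n) grows faster


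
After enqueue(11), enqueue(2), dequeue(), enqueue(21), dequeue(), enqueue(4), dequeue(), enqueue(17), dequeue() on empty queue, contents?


enqueue(11) -> [11]
enqueue(2) -> [11, 2]
dequeue() returns 11 -> [2]
enqueue(21) -> [2, 21]
dequeue() returns 2 -> [21]
enqueue(4) -> [21, 4]
dequeue() returns 21 -> [4]
enqueue(17) -> [4, 17]
dequeue() returns 4 -> [17]
Final queue (front to back): [17]


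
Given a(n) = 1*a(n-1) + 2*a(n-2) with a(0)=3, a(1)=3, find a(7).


Build bottom-up:
...a(5)=63, a(6)=129, a(7)=1*129+2*63=255


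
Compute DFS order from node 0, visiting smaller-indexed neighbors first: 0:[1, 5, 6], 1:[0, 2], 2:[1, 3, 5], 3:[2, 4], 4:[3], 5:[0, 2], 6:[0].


DFS stack-based: start with [0]
Visit order: [0, 1, 2, 3, 4, 5, 6]


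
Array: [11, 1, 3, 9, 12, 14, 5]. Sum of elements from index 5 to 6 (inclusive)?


Prefix sums: [0, 11, 12, 15, 24, 36, 50, 55]
Sum[5..6] = prefix[7] - prefix[5] = 55 - 36 = 19


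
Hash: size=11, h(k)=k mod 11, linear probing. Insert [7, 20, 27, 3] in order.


Insertions: 7->slot 7; 20->slot 9; 27->slot 5; 3->slot 3
Table: [None, None, None, 3, None, 27, None, 7, None, 20, None]


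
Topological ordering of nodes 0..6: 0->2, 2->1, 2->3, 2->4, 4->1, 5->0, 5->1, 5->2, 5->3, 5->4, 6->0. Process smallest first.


Kahn's algorithm, process smallest node first
Order: [5, 6, 0, 2, 3, 4, 1]


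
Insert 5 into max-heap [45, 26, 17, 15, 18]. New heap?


Append 5: [45, 26, 17, 15, 18, 5]
Bubble up: no swaps needed
Result: [45, 26, 17, 15, 18, 5]


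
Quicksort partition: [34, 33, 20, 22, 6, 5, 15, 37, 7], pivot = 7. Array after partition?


Elements <= 7 go left of pivot.
Result: [6, 5, 7, 22, 34, 33, 15, 37, 20], pivot at index 2


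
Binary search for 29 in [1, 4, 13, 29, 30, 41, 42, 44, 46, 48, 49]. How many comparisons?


Search for 29:
[0,10] mid=5 arr[5]=41
[0,4] mid=2 arr[2]=13
[3,4] mid=3 arr[3]=29
Total: 3 comparisons


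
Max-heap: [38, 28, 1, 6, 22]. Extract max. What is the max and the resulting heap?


Max = 38
Replace root with last, heapify down
Resulting heap: [28, 22, 1, 6]


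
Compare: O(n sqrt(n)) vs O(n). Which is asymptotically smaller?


linear grows slower than n^1.5
O(n) is asymptotically smaller; O(n sqrt(n)) grows faster


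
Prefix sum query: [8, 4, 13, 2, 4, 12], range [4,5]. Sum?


Prefix sums: [0, 8, 12, 25, 27, 31, 43]
Sum[4..5] = prefix[6] - prefix[4] = 43 - 27 = 16


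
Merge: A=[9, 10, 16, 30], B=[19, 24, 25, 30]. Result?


Compare heads, take smaller each step.
Merged: [9, 10, 16, 19, 24, 25, 30, 30]


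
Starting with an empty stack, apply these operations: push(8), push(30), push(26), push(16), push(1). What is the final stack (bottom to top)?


push(8) -> [8]
push(30) -> [8, 30]
push(26) -> [8, 30, 26]
push(16) -> [8, 30, 26, 16]
push(1) -> [8, 30, 26, 16, 1]
Final stack (bottom to top): [8, 30, 26, 16, 1]


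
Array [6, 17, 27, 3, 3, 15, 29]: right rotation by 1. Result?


Right rotate by 1: [29, 6, 17, 27, 3, 3, 15]


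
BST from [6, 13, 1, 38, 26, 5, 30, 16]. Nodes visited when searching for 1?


BST root = 6
Search for 1: compare at each node
Path: [6, 1]


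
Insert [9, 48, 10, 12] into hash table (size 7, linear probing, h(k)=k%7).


Insertions: 9->slot 2; 48->slot 6; 10->slot 3; 12->slot 5
Table: [None, None, 9, 10, None, 12, 48]


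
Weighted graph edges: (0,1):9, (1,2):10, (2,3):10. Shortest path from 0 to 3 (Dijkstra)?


Dijkstra from 0:
Distances: {0: 0, 1: 9, 2: 19, 3: 29}
Shortest distance to 3 = 29, path = [0, 1, 2, 3]


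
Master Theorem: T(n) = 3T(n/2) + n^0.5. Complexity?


a=3, b=2, c=0.5. log_2(3)=1.585 > c=0.5. Case 1: O(n^log_b(a)) = O(n^1.585)
Complexity: O(n^1.585)


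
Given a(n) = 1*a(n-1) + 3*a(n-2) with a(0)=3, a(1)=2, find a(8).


Build bottom-up:
...a(6)=251, a(7)=554, a(8)=1*554+3*251=1307


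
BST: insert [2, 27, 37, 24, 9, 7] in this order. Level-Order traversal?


Root = 2; build tree by BST insertion.
Level-Order traversal: [2, 27, 24, 37, 9, 7]


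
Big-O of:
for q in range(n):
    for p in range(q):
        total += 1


Per nesting level: O(n) * O(n) [triangular over q] = O(n^2)
Complexity: O(n^2)


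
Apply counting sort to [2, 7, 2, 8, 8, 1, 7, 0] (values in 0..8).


Count array: [1, 1, 2, 0, 0, 0, 0, 2, 2]
Reconstruct: [0, 1, 2, 2, 7, 7, 8, 8]


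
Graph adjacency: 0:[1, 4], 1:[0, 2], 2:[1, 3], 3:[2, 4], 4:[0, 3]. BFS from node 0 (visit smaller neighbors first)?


BFS queue: start with [0]
Visit order: [0, 1, 4, 2, 3]


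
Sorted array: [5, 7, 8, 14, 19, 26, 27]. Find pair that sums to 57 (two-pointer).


Two pointers: lo=0, hi=6
No pair sums to 57


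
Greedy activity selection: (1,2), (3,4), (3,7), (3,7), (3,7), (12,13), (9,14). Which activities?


Greedy: pick earliest-ending, then skip overlaps.
Selected (3 activities): [(1, 2), (3, 4), (12, 13)]


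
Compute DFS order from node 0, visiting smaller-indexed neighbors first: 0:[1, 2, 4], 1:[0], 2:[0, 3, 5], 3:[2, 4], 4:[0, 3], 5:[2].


DFS stack-based: start with [0]
Visit order: [0, 1, 2, 3, 4, 5]


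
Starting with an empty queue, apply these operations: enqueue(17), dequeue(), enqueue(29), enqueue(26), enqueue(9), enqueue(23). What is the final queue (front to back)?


enqueue(17) -> [17]
dequeue() returns 17 -> []
enqueue(29) -> [29]
enqueue(26) -> [29, 26]
enqueue(9) -> [29, 26, 9]
enqueue(23) -> [29, 26, 9, 23]
Final queue (front to back): [29, 26, 9, 23]


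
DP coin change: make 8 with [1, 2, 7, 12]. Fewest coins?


dp[0]=0; dp[i]=1+min(dp[i-c] for c in coins)
...dp[3]=2, dp[4]=2, dp[5]=3, dp[6]=3, dp[7]=1, dp[8]=2
Minimum coins for 8 = 2


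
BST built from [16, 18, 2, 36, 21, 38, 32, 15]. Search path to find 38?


BST root = 16
Search for 38: compare at each node
Path: [16, 18, 36, 38]


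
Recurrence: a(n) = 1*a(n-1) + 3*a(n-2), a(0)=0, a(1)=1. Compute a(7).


Build bottom-up:
...a(5)=19, a(6)=40, a(7)=1*40+3*19=97


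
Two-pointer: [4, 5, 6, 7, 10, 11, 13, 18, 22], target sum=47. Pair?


Two pointers: lo=0, hi=8
No pair sums to 47


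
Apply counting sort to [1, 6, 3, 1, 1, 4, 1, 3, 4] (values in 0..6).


Count array: [0, 4, 0, 2, 2, 0, 1]
Reconstruct: [1, 1, 1, 1, 3, 3, 4, 4, 6]


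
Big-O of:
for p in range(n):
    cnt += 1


Per nesting level: O(n) = O(n)
Complexity: O(n)


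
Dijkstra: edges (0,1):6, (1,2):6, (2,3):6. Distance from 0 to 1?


Dijkstra from 0:
Distances: {0: 0, 1: 6, 2: 12, 3: 18}
Shortest distance to 1 = 6, path = [0, 1]


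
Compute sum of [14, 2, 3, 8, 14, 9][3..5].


Prefix sums: [0, 14, 16, 19, 27, 41, 50]
Sum[3..5] = prefix[6] - prefix[3] = 50 - 19 = 31


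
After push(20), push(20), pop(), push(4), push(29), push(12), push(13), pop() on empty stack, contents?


push(20) -> [20]
push(20) -> [20, 20]
pop() returns 20 -> [20]
push(4) -> [20, 4]
push(29) -> [20, 4, 29]
push(12) -> [20, 4, 29, 12]
push(13) -> [20, 4, 29, 12, 13]
pop() returns 13 -> [20, 4, 29, 12]
Final stack (bottom to top): [20, 4, 29, 12]


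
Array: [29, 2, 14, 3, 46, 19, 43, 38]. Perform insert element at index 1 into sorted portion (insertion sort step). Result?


After one pass: [2, 29, 14, 3, 46, 19, 43, 38]


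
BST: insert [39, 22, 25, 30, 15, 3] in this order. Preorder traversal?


Root = 39; build tree by BST insertion.
Preorder traversal: [39, 22, 15, 3, 25, 30]


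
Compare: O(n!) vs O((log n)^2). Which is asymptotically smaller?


polylogarithmic grows slower than factorial
O((log n)^2) is asymptotically smaller; O(n!) grows faster


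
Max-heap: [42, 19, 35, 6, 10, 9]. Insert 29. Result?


Append 29: [42, 19, 35, 6, 10, 9, 29]
Bubble up: no swaps needed
Result: [42, 19, 35, 6, 10, 9, 29]


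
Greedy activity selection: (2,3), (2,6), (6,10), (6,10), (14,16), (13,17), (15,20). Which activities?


Greedy: pick earliest-ending, then skip overlaps.
Selected (3 activities): [(2, 3), (6, 10), (14, 16)]


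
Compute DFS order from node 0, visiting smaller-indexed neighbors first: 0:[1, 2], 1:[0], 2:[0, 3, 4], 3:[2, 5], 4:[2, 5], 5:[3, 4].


DFS stack-based: start with [0]
Visit order: [0, 1, 2, 3, 5, 4]


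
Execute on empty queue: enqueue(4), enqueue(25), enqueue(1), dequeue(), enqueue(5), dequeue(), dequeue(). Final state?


enqueue(4) -> [4]
enqueue(25) -> [4, 25]
enqueue(1) -> [4, 25, 1]
dequeue() returns 4 -> [25, 1]
enqueue(5) -> [25, 1, 5]
dequeue() returns 25 -> [1, 5]
dequeue() returns 1 -> [5]
Final queue (front to back): [5]


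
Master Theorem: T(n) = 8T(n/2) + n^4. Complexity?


a=8, b=2, c=4. log_2(8)=3 < c=4. Case 3: O(n^c) = O(n^4)
Complexity: O(n^4)


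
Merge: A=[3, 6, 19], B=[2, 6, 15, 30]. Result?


Compare heads, take smaller each step.
Merged: [2, 3, 6, 6, 15, 19, 30]


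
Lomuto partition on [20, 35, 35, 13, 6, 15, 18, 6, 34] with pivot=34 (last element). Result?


Elements <= 34 go left of pivot.
Result: [20, 13, 6, 15, 18, 6, 34, 35, 35], pivot at index 6


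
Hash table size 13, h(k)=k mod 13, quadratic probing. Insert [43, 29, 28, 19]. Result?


Insertions: 43->slot 4; 29->slot 3; 28->slot 2; 19->slot 6
Table: [None, None, 28, 29, 43, None, 19, None, None, None, None, None, None]


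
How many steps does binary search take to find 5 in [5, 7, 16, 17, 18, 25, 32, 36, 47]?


Search for 5:
[0,8] mid=4 arr[4]=18
[0,3] mid=1 arr[1]=7
[0,0] mid=0 arr[0]=5
Total: 3 comparisons


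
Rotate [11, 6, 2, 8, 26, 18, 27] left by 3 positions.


Left rotate by 3: [8, 26, 18, 27, 11, 6, 2]


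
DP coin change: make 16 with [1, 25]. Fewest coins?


dp[0]=0; dp[i]=1+min(dp[i-c] for c in coins)
...dp[11]=11, dp[12]=12, dp[13]=13, dp[14]=14, dp[15]=15, dp[16]=16
Minimum coins for 16 = 16


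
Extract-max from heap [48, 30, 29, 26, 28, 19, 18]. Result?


Max = 48
Replace root with last, heapify down
Resulting heap: [30, 28, 29, 26, 18, 19]


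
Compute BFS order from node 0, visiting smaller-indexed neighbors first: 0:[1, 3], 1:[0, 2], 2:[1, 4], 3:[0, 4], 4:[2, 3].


BFS queue: start with [0]
Visit order: [0, 1, 3, 2, 4]


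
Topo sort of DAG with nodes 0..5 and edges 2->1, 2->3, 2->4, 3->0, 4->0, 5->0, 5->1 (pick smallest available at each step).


Kahn's algorithm, process smallest node first
Order: [2, 3, 4, 5, 0, 1]


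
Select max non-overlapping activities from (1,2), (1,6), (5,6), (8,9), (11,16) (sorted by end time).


Greedy: pick earliest-ending, then skip overlaps.
Selected (4 activities): [(1, 2), (5, 6), (8, 9), (11, 16)]


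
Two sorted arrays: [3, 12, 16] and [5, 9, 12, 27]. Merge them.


Compare heads, take smaller each step.
Merged: [3, 5, 9, 12, 12, 16, 27]


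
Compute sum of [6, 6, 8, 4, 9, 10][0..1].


Prefix sums: [0, 6, 12, 20, 24, 33, 43]
Sum[0..1] = prefix[2] - prefix[0] = 12 - 0 = 12


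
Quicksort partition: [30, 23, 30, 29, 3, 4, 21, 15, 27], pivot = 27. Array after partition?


Elements <= 27 go left of pivot.
Result: [23, 3, 4, 21, 15, 27, 29, 30, 30], pivot at index 5


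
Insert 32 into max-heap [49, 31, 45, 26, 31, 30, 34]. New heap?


Append 32: [49, 31, 45, 26, 31, 30, 34, 32]
Bubble up: swap idx 7(32) with idx 3(26); swap idx 3(32) with idx 1(31)
Result: [49, 32, 45, 31, 31, 30, 34, 26]


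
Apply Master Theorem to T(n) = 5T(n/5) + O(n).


a=5, b=5, c=1. log_5(5)=1 = c=1. Case 2: O(n^c log n) = O(n log n)
Complexity: O(n log n)


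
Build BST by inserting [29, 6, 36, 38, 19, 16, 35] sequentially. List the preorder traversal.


Root = 29; build tree by BST insertion.
Preorder traversal: [29, 6, 19, 16, 36, 35, 38]


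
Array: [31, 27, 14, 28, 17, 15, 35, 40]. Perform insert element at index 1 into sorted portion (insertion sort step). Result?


After one pass: [27, 31, 14, 28, 17, 15, 35, 40]


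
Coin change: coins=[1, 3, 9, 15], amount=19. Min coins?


dp[0]=0; dp[i]=1+min(dp[i-c] for c in coins)
...dp[14]=4, dp[15]=1, dp[16]=2, dp[17]=3, dp[18]=2, dp[19]=3
Minimum coins for 19 = 3


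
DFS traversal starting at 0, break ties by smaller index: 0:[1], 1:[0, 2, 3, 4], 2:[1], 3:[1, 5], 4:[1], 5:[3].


DFS stack-based: start with [0]
Visit order: [0, 1, 2, 3, 5, 4]


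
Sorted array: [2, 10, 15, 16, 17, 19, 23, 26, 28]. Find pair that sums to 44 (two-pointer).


Two pointers: lo=0, hi=8
Found pair: (16, 28) summing to 44


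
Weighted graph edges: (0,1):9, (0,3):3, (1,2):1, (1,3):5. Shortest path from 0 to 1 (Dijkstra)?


Dijkstra from 0:
Distances: {0: 0, 1: 8, 2: 9, 3: 3}
Shortest distance to 1 = 8, path = [0, 3, 1]


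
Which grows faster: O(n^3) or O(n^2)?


quadratic grows slower than cubic
O(n^2) is asymptotically smaller; O(n^3) grows faster


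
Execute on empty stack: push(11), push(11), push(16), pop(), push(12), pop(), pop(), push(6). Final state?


push(11) -> [11]
push(11) -> [11, 11]
push(16) -> [11, 11, 16]
pop() returns 16 -> [11, 11]
push(12) -> [11, 11, 12]
pop() returns 12 -> [11, 11]
pop() returns 11 -> [11]
push(6) -> [11, 6]
Final stack (bottom to top): [11, 6]


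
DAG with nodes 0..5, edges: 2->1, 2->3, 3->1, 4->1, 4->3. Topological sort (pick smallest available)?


Kahn's algorithm, process smallest node first
Order: [0, 2, 4, 3, 1, 5]


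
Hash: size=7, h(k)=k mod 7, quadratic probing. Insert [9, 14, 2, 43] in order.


Insertions: 9->slot 2; 14->slot 0; 2->slot 3; 43->slot 1
Table: [14, 43, 9, 2, None, None, None]


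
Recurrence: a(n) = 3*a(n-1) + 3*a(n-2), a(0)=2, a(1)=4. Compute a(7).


Build bottom-up:
...a(5)=954, a(6)=3618, a(7)=3*3618+3*954=13716


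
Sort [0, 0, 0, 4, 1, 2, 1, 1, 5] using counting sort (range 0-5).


Count array: [3, 3, 1, 0, 1, 1]
Reconstruct: [0, 0, 0, 1, 1, 1, 2, 4, 5]


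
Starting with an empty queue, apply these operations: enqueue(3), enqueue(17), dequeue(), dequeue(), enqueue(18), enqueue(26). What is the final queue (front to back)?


enqueue(3) -> [3]
enqueue(17) -> [3, 17]
dequeue() returns 3 -> [17]
dequeue() returns 17 -> []
enqueue(18) -> [18]
enqueue(26) -> [18, 26]
Final queue (front to back): [18, 26]


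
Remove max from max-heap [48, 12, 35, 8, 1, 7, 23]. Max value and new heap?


Max = 48
Replace root with last, heapify down
Resulting heap: [35, 12, 23, 8, 1, 7]


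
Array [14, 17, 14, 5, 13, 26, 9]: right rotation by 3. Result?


Right rotate by 3: [13, 26, 9, 14, 17, 14, 5]


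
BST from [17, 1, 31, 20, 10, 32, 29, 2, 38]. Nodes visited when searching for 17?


BST root = 17
Search for 17: compare at each node
Path: [17]


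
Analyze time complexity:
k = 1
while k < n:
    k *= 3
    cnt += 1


Per nesting level: O(log n) = O(log n)
Complexity: O(log n)


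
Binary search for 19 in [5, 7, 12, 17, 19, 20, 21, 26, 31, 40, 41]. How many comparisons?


Search for 19:
[0,10] mid=5 arr[5]=20
[0,4] mid=2 arr[2]=12
[3,4] mid=3 arr[3]=17
[4,4] mid=4 arr[4]=19
Total: 4 comparisons


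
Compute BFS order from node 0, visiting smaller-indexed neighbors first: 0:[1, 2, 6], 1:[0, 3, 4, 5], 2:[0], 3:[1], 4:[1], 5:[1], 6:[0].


BFS queue: start with [0]
Visit order: [0, 1, 2, 6, 3, 4, 5]


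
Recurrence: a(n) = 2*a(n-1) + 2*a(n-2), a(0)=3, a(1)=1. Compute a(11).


Build bottom-up:
...a(9)=7824, a(10)=21376, a(11)=2*21376+2*7824=58400


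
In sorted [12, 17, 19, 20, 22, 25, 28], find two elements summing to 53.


Two pointers: lo=0, hi=6
Found pair: (25, 28) summing to 53


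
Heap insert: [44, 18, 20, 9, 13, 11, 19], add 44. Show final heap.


Append 44: [44, 18, 20, 9, 13, 11, 19, 44]
Bubble up: swap idx 7(44) with idx 3(9); swap idx 3(44) with idx 1(18)
Result: [44, 44, 20, 18, 13, 11, 19, 9]


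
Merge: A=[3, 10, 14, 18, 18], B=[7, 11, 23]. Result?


Compare heads, take smaller each step.
Merged: [3, 7, 10, 11, 14, 18, 18, 23]


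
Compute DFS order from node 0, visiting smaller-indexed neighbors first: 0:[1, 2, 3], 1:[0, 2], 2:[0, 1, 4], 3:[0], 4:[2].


DFS stack-based: start with [0]
Visit order: [0, 1, 2, 4, 3]


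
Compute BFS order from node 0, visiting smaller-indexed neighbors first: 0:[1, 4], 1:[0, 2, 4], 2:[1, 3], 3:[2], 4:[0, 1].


BFS queue: start with [0]
Visit order: [0, 1, 4, 2, 3]


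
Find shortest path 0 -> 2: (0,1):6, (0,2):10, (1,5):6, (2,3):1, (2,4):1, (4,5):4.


Dijkstra from 0:
Distances: {0: 0, 1: 6, 2: 10, 3: 11, 4: 11, 5: 12}
Shortest distance to 2 = 10, path = [0, 2]


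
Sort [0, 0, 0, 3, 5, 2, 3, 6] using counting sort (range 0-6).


Count array: [3, 0, 1, 2, 0, 1, 1]
Reconstruct: [0, 0, 0, 2, 3, 3, 5, 6]


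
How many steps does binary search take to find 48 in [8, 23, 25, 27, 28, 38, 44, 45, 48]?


Search for 48:
[0,8] mid=4 arr[4]=28
[5,8] mid=6 arr[6]=44
[7,8] mid=7 arr[7]=45
[8,8] mid=8 arr[8]=48
Total: 4 comparisons


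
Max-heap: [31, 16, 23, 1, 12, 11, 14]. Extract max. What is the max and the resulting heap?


Max = 31
Replace root with last, heapify down
Resulting heap: [23, 16, 14, 1, 12, 11]


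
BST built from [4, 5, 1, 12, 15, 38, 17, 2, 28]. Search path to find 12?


BST root = 4
Search for 12: compare at each node
Path: [4, 5, 12]


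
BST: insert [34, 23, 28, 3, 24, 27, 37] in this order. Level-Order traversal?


Root = 34; build tree by BST insertion.
Level-Order traversal: [34, 23, 37, 3, 28, 24, 27]


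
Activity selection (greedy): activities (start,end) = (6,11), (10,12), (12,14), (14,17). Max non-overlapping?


Greedy: pick earliest-ending, then skip overlaps.
Selected (3 activities): [(6, 11), (12, 14), (14, 17)]


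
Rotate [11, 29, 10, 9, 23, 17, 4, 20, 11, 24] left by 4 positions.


Left rotate by 4: [23, 17, 4, 20, 11, 24, 11, 29, 10, 9]


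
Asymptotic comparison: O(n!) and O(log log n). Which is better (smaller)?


double-logarithmic grows slower than factorial
O(log log n) is asymptotically smaller; O(n!) grows faster


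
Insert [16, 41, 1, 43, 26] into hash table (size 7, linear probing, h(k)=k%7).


Insertions: 16->slot 2; 41->slot 6; 1->slot 1; 43->slot 3; 26->slot 5
Table: [None, 1, 16, 43, None, 26, 41]


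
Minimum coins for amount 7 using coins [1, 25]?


dp[0]=0; dp[i]=1+min(dp[i-c] for c in coins)
...dp[2]=2, dp[3]=3, dp[4]=4, dp[5]=5, dp[6]=6, dp[7]=7
Minimum coins for 7 = 7


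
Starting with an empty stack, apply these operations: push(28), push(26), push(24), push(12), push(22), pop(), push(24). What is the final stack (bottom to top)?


push(28) -> [28]
push(26) -> [28, 26]
push(24) -> [28, 26, 24]
push(12) -> [28, 26, 24, 12]
push(22) -> [28, 26, 24, 12, 22]
pop() returns 22 -> [28, 26, 24, 12]
push(24) -> [28, 26, 24, 12, 24]
Final stack (bottom to top): [28, 26, 24, 12, 24]


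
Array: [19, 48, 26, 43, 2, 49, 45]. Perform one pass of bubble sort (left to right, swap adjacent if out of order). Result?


After one pass: [19, 26, 43, 2, 48, 45, 49]


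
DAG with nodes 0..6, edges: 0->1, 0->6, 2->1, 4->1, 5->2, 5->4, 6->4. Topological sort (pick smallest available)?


Kahn's algorithm, process smallest node first
Order: [0, 3, 5, 2, 6, 4, 1]


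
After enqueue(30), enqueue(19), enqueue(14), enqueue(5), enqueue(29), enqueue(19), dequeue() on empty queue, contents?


enqueue(30) -> [30]
enqueue(19) -> [30, 19]
enqueue(14) -> [30, 19, 14]
enqueue(5) -> [30, 19, 14, 5]
enqueue(29) -> [30, 19, 14, 5, 29]
enqueue(19) -> [30, 19, 14, 5, 29, 19]
dequeue() returns 30 -> [19, 14, 5, 29, 19]
Final queue (front to back): [19, 14, 5, 29, 19]


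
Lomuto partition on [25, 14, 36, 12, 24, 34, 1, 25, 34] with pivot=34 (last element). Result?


Elements <= 34 go left of pivot.
Result: [25, 14, 12, 24, 34, 1, 25, 34, 36], pivot at index 7


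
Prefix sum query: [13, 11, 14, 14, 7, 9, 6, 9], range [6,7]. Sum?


Prefix sums: [0, 13, 24, 38, 52, 59, 68, 74, 83]
Sum[6..7] = prefix[8] - prefix[6] = 83 - 68 = 15


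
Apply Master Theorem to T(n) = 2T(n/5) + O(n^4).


a=2, b=5, c=4. log_5(2)=0.431 < c=4. Case 3: O(n^c) = O(n^4)
Complexity: O(n^4)


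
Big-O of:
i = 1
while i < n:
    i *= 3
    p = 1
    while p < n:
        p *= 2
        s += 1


Per nesting level: O(log n) * O(log n) = O((log n)^2)
Complexity: O((log n)^2)


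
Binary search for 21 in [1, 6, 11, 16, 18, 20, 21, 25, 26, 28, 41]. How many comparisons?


Search for 21:
[0,10] mid=5 arr[5]=20
[6,10] mid=8 arr[8]=26
[6,7] mid=6 arr[6]=21
Total: 3 comparisons


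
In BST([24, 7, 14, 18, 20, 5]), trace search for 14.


BST root = 24
Search for 14: compare at each node
Path: [24, 7, 14]


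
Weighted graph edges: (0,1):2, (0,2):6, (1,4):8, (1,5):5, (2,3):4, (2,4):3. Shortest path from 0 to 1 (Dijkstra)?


Dijkstra from 0:
Distances: {0: 0, 1: 2, 2: 6, 3: 10, 4: 9, 5: 7}
Shortest distance to 1 = 2, path = [0, 1]


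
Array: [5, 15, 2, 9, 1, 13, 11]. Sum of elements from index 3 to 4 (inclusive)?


Prefix sums: [0, 5, 20, 22, 31, 32, 45, 56]
Sum[3..4] = prefix[5] - prefix[3] = 32 - 22 = 10


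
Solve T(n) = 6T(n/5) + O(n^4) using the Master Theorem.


a=6, b=5, c=4. log_5(6)=1.113 < c=4. Case 3: O(n^c) = O(n^4)
Complexity: O(n^4)


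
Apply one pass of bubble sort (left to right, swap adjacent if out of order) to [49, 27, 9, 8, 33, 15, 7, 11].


After one pass: [27, 9, 8, 33, 15, 7, 11, 49]


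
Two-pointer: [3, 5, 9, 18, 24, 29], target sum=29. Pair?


Two pointers: lo=0, hi=5
Found pair: (5, 24) summing to 29


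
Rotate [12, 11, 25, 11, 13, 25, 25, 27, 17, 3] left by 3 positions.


Left rotate by 3: [11, 13, 25, 25, 27, 17, 3, 12, 11, 25]


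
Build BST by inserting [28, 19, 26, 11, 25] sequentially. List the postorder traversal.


Root = 28; build tree by BST insertion.
Postorder traversal: [11, 25, 26, 19, 28]


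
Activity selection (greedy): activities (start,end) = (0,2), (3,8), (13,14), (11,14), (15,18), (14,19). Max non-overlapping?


Greedy: pick earliest-ending, then skip overlaps.
Selected (4 activities): [(0, 2), (3, 8), (13, 14), (15, 18)]


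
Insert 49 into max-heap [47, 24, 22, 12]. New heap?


Append 49: [47, 24, 22, 12, 49]
Bubble up: swap idx 4(49) with idx 1(24); swap idx 1(49) with idx 0(47)
Result: [49, 47, 22, 12, 24]


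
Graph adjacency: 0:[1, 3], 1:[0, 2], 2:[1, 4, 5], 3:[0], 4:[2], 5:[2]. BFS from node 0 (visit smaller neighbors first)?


BFS queue: start with [0]
Visit order: [0, 1, 3, 2, 4, 5]


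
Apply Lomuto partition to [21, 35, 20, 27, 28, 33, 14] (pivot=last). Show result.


Elements <= 14 go left of pivot.
Result: [14, 35, 20, 27, 28, 33, 21], pivot at index 0


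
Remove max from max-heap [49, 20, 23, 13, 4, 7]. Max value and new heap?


Max = 49
Replace root with last, heapify down
Resulting heap: [23, 20, 7, 13, 4]


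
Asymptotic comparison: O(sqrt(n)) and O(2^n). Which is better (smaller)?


sublinear grows slower than exponential
O(sqrt(n)) is asymptotically smaller; O(2^n) grows faster


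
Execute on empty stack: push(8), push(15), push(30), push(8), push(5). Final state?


push(8) -> [8]
push(15) -> [8, 15]
push(30) -> [8, 15, 30]
push(8) -> [8, 15, 30, 8]
push(5) -> [8, 15, 30, 8, 5]
Final stack (bottom to top): [8, 15, 30, 8, 5]


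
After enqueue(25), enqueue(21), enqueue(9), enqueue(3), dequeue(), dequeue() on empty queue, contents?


enqueue(25) -> [25]
enqueue(21) -> [25, 21]
enqueue(9) -> [25, 21, 9]
enqueue(3) -> [25, 21, 9, 3]
dequeue() returns 25 -> [21, 9, 3]
dequeue() returns 21 -> [9, 3]
Final queue (front to back): [9, 3]


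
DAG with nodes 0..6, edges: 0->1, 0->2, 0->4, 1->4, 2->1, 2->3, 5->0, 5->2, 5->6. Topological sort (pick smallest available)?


Kahn's algorithm, process smallest node first
Order: [5, 0, 2, 1, 3, 4, 6]
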